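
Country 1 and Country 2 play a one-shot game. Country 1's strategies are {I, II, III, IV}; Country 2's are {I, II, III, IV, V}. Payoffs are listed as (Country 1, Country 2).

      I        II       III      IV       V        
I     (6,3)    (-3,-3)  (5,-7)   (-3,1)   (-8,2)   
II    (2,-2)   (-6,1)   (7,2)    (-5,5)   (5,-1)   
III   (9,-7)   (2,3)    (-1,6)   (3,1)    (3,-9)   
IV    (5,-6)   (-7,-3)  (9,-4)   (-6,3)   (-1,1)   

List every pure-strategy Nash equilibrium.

No pure-strategy Nash equilibrium

Find each player's best response to every opponent strategy; NE are the intersections.
Country 1's best responses — vs I: III (payoff 9); vs II: III (payoff 2); vs III: IV (payoff 9); vs IV: III (payoff 3); vs V: II (payoff 5).
Country 2's best responses — vs I: I (payoff 3); vs II: IV (payoff 5); vs III: III (payoff 6); vs IV: IV (payoff 3).
No cell has both players best-responding. For instance, Country 1's best reply to V is II, but against II Country 2 prefers IV over V.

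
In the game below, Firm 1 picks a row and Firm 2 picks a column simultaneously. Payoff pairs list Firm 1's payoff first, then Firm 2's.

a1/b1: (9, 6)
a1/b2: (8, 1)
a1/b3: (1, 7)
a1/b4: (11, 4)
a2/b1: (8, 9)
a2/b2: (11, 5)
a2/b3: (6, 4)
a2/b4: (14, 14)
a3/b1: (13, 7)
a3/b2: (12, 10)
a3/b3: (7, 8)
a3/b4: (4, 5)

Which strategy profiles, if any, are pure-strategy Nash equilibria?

A profile is a Nash equilibrium when each player is best-responding to the other.
Firm 1's best responses — vs b1: a3 (payoff 13); vs b2: a3 (payoff 12); vs b3: a3 (payoff 7); vs b4: a2 (payoff 14).
Firm 2's best responses — vs a1: b3 (payoff 7); vs a2: b4 (payoff 14); vs a3: b2 (payoff 10).
Mutual best responses occur at (a2, b4) and (a3, b2); at each, neither player gains by switching.

(a2, b4) and (a3, b2)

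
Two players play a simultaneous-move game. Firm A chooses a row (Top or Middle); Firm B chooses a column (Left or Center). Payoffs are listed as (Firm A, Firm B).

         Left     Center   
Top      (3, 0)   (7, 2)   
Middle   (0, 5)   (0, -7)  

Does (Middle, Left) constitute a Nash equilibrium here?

No

Holding Firm B at Left: Firm A gets 0 from Middle but could get 3 by switching to Top. Firm A has a profitable deviation.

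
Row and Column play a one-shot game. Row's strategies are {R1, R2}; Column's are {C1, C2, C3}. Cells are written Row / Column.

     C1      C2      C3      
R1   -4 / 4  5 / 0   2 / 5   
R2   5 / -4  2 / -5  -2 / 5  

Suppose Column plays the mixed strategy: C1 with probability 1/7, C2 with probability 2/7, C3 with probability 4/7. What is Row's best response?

R1

Row's best reply maximizes expected payoff against the mix.
R1: (1/7)·(-4) + (2/7)·5 + (4/7)·2 = 2
R2: (1/7)·5 + (2/7)·2 + (4/7)·(-2) = 1/7
Highest expected payoff is 2, from R1.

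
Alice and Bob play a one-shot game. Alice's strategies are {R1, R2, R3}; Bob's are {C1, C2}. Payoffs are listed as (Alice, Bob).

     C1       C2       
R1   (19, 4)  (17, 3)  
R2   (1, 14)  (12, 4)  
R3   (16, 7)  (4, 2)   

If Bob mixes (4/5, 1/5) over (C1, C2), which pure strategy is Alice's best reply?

R1

Compute Alice's expected payoff from each pure strategy against the given mix.
R1: (4/5)·19 + (1/5)·17 = 93/5
R2: (4/5)·1 + (1/5)·12 = 16/5
R3: (4/5)·16 + (1/5)·4 = 68/5
Highest expected payoff is 93/5, from R1.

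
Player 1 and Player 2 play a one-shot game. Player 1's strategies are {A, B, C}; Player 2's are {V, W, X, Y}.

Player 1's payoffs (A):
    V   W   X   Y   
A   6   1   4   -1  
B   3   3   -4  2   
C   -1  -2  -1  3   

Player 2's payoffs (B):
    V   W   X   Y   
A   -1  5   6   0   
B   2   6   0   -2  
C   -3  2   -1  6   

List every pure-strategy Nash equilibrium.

Check mutual best responses: a cell is a NE iff neither player can gain by unilaterally deviating.
Player 1's best responses — vs V: A (payoff 6); vs W: B (payoff 3); vs X: A (payoff 4); vs Y: C (payoff 3).
Player 2's best responses — vs A: X (payoff 6); vs B: W (payoff 6); vs C: Y (payoff 6).
Mutual best responses occur at (A, X), (B, W), and (C, Y); at each, neither player gains by switching.

(A, X), (B, W), and (C, Y)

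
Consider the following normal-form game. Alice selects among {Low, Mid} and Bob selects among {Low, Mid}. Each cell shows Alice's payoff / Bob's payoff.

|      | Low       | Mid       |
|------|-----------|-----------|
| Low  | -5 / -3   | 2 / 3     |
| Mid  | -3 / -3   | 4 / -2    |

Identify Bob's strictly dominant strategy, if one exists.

Mid

Check whether one of Bob's strategies beats all alternatives regardless of what the opponent does.
Mid strictly dominates: vs Low: 3 > -3; vs Mid: -2 > -3.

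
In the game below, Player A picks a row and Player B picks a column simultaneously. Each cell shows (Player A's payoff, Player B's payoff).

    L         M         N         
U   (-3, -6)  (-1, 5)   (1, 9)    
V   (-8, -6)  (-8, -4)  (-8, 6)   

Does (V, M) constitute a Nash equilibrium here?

Holding Player B at M: Player A gets -8 from V but could get -1 by switching to U. Player A has a profitable deviation.

No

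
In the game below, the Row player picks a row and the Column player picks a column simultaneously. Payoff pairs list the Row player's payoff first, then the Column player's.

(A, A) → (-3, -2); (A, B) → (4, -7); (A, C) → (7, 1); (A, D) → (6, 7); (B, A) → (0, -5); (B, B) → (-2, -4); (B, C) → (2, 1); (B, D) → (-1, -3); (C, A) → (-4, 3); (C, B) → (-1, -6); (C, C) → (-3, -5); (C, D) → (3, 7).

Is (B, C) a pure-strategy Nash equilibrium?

No

Holding the Column player at C: the Row player gets 2 from B but could get 7 by switching to A. The Row player has a profitable deviation.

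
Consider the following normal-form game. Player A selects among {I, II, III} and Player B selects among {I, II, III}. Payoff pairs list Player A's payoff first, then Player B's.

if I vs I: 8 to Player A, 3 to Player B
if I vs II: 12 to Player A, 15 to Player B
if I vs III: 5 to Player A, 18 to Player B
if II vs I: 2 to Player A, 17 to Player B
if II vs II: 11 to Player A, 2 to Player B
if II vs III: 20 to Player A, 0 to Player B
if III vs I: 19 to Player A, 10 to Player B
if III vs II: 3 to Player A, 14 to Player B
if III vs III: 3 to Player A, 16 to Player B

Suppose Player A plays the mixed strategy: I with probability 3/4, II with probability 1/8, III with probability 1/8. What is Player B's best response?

III

Player B's best reply maximizes expected payoff against the mix.
I: (3/4)·3 + (1/8)·17 + (1/8)·10 = 45/8
II: (3/4)·15 + (1/8)·2 + (1/8)·14 = 53/4
III: (3/4)·18 + (1/8)·0 + (1/8)·16 = 31/2
Highest expected payoff is 31/2, from III.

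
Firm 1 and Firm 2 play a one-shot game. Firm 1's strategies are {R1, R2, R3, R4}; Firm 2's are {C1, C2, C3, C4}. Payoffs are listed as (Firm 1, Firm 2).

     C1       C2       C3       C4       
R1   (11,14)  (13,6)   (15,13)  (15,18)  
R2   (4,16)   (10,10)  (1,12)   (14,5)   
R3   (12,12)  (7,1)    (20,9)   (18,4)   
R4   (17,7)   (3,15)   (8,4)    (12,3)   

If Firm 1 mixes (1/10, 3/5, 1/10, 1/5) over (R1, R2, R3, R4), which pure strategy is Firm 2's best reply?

C1

Compute Firm 2's expected payoff from each pure strategy against the given mix.
C1: (1/10)·14 + (3/5)·16 + (1/10)·12 + (1/5)·7 = 68/5
C2: (1/10)·6 + (3/5)·10 + (1/10)·1 + (1/5)·15 = 97/10
C3: (1/10)·13 + (3/5)·12 + (1/10)·9 + (1/5)·4 = 51/5
C4: (1/10)·18 + (3/5)·5 + (1/10)·4 + (1/5)·3 = 29/5
Highest expected payoff is 68/5, from C1.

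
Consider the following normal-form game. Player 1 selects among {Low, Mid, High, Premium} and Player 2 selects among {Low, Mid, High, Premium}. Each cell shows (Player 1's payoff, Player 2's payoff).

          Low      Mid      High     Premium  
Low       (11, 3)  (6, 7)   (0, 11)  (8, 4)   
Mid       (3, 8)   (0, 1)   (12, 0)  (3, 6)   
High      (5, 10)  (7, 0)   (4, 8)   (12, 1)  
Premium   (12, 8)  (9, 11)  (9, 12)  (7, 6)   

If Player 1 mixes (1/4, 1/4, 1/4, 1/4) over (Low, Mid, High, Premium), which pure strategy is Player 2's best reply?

High

Player 2's best reply maximizes expected payoff against the mix.
Low: (1/4)·3 + (1/4)·8 + (1/4)·10 + (1/4)·8 = 29/4
Mid: (1/4)·7 + (1/4)·1 + (1/4)·0 + (1/4)·11 = 19/4
High: (1/4)·11 + (1/4)·0 + (1/4)·8 + (1/4)·12 = 31/4
Premium: (1/4)·4 + (1/4)·6 + (1/4)·1 + (1/4)·6 = 17/4
Highest expected payoff is 31/4, from High.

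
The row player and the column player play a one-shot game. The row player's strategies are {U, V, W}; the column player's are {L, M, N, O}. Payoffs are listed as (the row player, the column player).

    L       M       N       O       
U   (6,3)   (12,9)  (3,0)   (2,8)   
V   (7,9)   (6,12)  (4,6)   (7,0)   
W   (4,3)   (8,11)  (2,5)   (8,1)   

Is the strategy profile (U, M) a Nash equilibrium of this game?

Yes

Holding the column player at M: the row player gets 12 from U, versus 6 from V, 8 from W. No profitable deviation for the row player.
Holding the row player at U: the column player gets 9 from M, versus 3 from L, 0 from N, 8 from O. No profitable deviation for the column player either.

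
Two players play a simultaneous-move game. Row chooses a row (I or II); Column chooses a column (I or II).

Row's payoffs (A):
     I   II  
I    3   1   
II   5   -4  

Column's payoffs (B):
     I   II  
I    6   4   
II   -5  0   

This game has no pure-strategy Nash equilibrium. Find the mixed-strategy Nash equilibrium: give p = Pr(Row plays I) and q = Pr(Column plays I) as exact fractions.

p = 5/7, q = 5/7

In a mixed NE each player is indifferent between their pure strategies, so the opponent's mix sets the indifference.
Column indifferent between I and II: p·6 + (1−p)·(-5) = p·4 + (1−p)·0 ⟹ (-5) + 11p = 0 + 4p ⟹ p = 5/7.
Row indifferent between I and II: q·3 + (1−q)·1 = q·5 + (1−q)·(-4) ⟹ 1 + 2q = (-4) + 9q ⟹ q = 5/7.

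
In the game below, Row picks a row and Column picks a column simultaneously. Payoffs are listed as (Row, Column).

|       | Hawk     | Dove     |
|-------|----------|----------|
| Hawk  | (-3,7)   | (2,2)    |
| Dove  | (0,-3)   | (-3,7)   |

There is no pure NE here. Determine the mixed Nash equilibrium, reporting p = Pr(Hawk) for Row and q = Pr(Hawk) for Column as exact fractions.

Each player's mixing probability is pinned down by making the *other* player indifferent.
Column indifferent between Hawk and Dove: p·7 + (1−p)·(-3) = p·2 + (1−p)·7 ⟹ (-3) + 10p = 7 + (-5)p ⟹ p = 2/3.
Row indifferent between Hawk and Dove: q·(-3) + (1−q)·2 = q·0 + (1−q)·(-3) ⟹ 2 + (-5)q = (-3) + 3q ⟹ q = 5/8.

p = 2/3, q = 5/8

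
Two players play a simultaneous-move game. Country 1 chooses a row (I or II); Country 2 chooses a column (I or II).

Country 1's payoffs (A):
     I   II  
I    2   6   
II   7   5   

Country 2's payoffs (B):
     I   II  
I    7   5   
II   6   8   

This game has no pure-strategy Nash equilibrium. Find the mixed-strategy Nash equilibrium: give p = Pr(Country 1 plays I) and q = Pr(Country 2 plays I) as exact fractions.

p = 1/2, q = 1/6

In a mixed NE each player is indifferent between their pure strategies, so the opponent's mix sets the indifference.
Country 2 indifferent between I and II: p·7 + (1−p)·6 = p·5 + (1−p)·8 ⟹ 6 + 1p = 8 + (-3)p ⟹ p = 1/2.
Country 1 indifferent between I and II: q·2 + (1−q)·6 = q·7 + (1−q)·5 ⟹ 6 + (-4)q = 5 + 2q ⟹ q = 1/6.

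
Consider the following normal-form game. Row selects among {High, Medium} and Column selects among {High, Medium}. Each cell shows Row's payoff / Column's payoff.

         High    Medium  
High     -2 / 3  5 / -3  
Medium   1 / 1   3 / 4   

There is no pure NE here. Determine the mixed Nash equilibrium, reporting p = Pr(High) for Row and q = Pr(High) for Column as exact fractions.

p = 1/3, q = 2/5

Each player's mixing probability is pinned down by making the *other* player indifferent.
Column indifferent between High and Medium: p·3 + (1−p)·1 = p·(-3) + (1−p)·4 ⟹ 1 + 2p = 4 + (-7)p ⟹ p = 1/3.
Row indifferent between High and Medium: q·(-2) + (1−q)·5 = q·1 + (1−q)·3 ⟹ 5 + (-7)q = 3 + (-2)q ⟹ q = 2/5.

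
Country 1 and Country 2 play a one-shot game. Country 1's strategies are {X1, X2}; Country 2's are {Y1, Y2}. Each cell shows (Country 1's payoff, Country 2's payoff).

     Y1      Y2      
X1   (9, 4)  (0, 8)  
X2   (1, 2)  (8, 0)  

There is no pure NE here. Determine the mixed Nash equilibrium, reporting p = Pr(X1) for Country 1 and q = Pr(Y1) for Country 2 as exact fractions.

Each player's mixing probability is pinned down by making the *other* player indifferent.
Country 2 indifferent between Y1 and Y2: p·4 + (1−p)·2 = p·8 + (1−p)·0 ⟹ 2 + 2p = 0 + 8p ⟹ p = 1/3.
Country 1 indifferent between X1 and X2: q·9 + (1−q)·0 = q·1 + (1−q)·8 ⟹ 0 + 9q = 8 + (-7)q ⟹ q = 1/2.

p = 1/3, q = 1/2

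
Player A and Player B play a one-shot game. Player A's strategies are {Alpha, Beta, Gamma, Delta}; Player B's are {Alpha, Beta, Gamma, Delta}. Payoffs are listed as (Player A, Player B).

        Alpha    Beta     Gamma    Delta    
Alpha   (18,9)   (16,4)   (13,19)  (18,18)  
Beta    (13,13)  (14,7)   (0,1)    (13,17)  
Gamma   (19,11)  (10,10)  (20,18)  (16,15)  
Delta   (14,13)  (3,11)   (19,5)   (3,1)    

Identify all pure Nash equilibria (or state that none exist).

Check mutual best responses: a cell is a NE iff neither player can gain by unilaterally deviating.
Player A's best responses — vs Alpha: Gamma (payoff 19); vs Beta: Alpha (payoff 16); vs Gamma: Gamma (payoff 20); vs Delta: Alpha (payoff 18).
Player B's best responses — vs Alpha: Gamma (payoff 19); vs Beta: Delta (payoff 17); vs Gamma: Gamma (payoff 18); vs Delta: Alpha (payoff 13).
The only mutual best response is (Gamma, Gamma); neither player gains by switching there.

(Gamma, Gamma)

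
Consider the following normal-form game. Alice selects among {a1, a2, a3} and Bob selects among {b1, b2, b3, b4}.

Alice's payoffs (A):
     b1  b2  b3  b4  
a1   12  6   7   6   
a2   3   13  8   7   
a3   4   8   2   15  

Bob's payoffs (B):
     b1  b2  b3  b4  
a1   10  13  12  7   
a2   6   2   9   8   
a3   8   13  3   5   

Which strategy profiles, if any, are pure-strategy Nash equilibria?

(a2, b3)

Check mutual best responses: a cell is a NE iff neither player can gain by unilaterally deviating.
Alice's best responses — vs b1: a1 (payoff 12); vs b2: a2 (payoff 13); vs b3: a2 (payoff 8); vs b4: a3 (payoff 15).
Bob's best responses — vs a1: b2 (payoff 13); vs a2: b3 (payoff 9); vs a3: b2 (payoff 13).
The only mutual best response is (a2, b3); neither player gains by switching there.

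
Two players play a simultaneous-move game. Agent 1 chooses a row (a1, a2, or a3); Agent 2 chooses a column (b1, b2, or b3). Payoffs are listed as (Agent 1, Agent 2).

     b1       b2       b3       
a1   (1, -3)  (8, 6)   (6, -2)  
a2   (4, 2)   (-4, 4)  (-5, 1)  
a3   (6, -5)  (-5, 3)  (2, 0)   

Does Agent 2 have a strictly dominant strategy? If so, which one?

b2

Check whether one of Agent 2's strategies beats all alternatives regardless of what the opponent does.
b2 strictly dominates: vs a1: 6 > each of {-3, -2}; vs a2: 4 > each of {2, 1}; vs a3: 3 > each of {-5, 0}.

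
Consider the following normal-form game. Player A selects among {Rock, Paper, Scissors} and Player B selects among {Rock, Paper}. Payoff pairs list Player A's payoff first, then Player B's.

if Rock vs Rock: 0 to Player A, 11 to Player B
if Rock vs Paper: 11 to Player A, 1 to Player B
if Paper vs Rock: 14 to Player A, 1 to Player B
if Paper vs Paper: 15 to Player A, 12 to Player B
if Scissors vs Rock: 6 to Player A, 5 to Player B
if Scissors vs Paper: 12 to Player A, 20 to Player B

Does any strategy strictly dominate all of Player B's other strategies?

Check whether one of Player B's strategies beats all alternatives regardless of what the opponent does.
Rock is not dominant: against Paper, Paper gives 12 > 1.
Paper is not dominant: against Rock, Rock gives 11 > 1.
No single strategy is best against every opponent action.

No strictly dominant strategy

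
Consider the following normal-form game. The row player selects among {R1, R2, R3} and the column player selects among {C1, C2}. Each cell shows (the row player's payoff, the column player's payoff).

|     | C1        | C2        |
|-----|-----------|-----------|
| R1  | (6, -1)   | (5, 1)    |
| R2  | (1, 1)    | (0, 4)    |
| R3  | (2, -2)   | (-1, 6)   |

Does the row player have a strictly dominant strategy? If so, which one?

R1

Check whether one of the row player's strategies beats all alternatives regardless of what the opponent does.
R1 strictly dominates: vs C1: 6 > each of {1, 2}; vs C2: 5 > each of {0, -1}.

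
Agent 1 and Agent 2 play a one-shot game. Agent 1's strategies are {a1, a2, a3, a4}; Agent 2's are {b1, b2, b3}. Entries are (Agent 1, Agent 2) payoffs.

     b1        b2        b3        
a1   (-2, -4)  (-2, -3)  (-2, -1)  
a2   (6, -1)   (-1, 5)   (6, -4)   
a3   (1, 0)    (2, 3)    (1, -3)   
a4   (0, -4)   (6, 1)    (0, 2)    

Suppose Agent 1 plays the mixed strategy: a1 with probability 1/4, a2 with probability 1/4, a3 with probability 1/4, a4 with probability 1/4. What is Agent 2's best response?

b2

Agent 2's best reply maximizes expected payoff against the mix.
b1: (1/4)·(-4) + (1/4)·(-1) + (1/4)·0 + (1/4)·(-4) = -9/4
b2: (1/4)·(-3) + (1/4)·5 + (1/4)·3 + (1/4)·1 = 3/2
b3: (1/4)·(-1) + (1/4)·(-4) + (1/4)·(-3) + (1/4)·2 = -3/2
Highest expected payoff is 3/2, from b2.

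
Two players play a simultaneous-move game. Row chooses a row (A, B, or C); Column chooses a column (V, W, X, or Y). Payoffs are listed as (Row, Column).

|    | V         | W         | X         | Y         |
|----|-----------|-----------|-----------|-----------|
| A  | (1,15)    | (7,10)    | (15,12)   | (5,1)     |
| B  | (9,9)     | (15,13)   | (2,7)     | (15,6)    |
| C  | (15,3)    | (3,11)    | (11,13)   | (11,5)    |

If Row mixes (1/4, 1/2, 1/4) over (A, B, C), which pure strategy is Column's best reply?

Column's best reply maximizes expected payoff against the mix.
V: (1/4)·15 + (1/2)·9 + (1/4)·3 = 9
W: (1/4)·10 + (1/2)·13 + (1/4)·11 = 47/4
X: (1/4)·12 + (1/2)·7 + (1/4)·13 = 39/4
Y: (1/4)·1 + (1/2)·6 + (1/4)·5 = 9/2
Highest expected payoff is 47/4, from W.

W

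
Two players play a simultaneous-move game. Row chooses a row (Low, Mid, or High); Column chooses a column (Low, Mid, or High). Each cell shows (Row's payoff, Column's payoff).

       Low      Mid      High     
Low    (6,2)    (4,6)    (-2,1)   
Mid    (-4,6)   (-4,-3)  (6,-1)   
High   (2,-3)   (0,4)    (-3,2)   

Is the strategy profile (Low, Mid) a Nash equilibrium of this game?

Holding Column at Mid: Row gets 4 from Low, versus -4 from Mid, 0 from High. No profitable deviation for Row.
Holding Row at Low: Column gets 6 from Mid, versus 2 from Low, 1 from High. No profitable deviation for Column either.

Yes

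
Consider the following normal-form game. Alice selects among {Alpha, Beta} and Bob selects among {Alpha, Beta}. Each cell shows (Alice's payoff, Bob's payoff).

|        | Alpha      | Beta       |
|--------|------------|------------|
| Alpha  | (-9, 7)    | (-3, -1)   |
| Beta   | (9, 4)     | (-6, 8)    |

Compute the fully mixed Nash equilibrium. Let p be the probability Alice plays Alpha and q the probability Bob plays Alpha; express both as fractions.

p = 1/3, q = 1/7

Each player's mixing probability is pinned down by making the *other* player indifferent.
Bob indifferent between Alpha and Beta: p·7 + (1−p)·4 = p·(-1) + (1−p)·8 ⟹ 4 + 3p = 8 + (-9)p ⟹ p = 1/3.
Alice indifferent between Alpha and Beta: q·(-9) + (1−q)·(-3) = q·9 + (1−q)·(-6) ⟹ (-3) + (-6)q = (-6) + 15q ⟹ q = 1/7.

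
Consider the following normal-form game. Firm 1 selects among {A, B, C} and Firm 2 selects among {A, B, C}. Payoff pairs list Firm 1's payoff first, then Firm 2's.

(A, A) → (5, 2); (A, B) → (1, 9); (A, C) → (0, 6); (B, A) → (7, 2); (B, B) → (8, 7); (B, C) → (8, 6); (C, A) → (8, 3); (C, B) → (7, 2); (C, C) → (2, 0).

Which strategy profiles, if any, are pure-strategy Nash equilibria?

Find each player's best response to every opponent strategy; NE are the intersections.
Firm 1's best responses — vs A: C (payoff 8); vs B: B (payoff 8); vs C: B (payoff 8).
Firm 2's best responses — vs A: B (payoff 9); vs B: B (payoff 7); vs C: A (payoff 3).
Mutual best responses occur at (B, B) and (C, A); at each, neither player gains by switching.

(B, B) and (C, A)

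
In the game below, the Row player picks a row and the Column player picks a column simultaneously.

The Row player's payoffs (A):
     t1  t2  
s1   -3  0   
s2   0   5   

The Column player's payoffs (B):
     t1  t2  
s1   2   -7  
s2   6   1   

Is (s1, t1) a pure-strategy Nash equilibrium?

No

Holding the Column player at t1: the Row player gets -3 from s1 but could get 0 by switching to s2. The Row player has a profitable deviation.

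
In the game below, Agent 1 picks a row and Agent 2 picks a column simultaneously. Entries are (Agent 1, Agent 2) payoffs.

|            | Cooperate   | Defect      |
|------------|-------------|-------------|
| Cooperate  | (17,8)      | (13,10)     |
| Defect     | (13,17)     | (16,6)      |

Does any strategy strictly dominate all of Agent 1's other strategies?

A strategy is strictly dominant if it gives Agent 1 a strictly higher payoff than every other strategy, against every choice by the opponent.
Cooperate is not dominant: against Defect, Defect gives 16 > 13.
Defect is not dominant: against Cooperate, Cooperate gives 17 > 13.
No single strategy is best against every opponent action.

None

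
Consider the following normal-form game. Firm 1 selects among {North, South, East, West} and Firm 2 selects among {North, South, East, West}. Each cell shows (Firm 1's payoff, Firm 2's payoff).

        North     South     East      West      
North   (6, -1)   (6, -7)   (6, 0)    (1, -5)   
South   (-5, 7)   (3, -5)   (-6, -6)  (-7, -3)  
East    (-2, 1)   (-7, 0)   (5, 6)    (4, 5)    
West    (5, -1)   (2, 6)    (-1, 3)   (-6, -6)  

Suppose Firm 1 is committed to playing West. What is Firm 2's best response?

With Firm 1 fixed at West, Firm 2's payoffs are: North → -1, South → 6, East → 3, West → -6.
The maximum is 6, achieved by South.

South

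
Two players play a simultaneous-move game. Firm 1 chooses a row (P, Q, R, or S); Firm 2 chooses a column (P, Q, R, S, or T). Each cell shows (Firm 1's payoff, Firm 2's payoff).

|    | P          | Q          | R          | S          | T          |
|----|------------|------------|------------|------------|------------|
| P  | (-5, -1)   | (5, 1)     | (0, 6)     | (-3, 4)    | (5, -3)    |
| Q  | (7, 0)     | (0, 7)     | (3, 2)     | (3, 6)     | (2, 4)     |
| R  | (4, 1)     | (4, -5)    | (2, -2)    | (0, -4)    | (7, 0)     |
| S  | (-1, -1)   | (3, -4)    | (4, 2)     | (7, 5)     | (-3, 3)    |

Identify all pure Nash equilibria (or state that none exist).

Find each player's best response to every opponent strategy; NE are the intersections.
Firm 1's best responses — vs P: Q (payoff 7); vs Q: P (payoff 5); vs R: S (payoff 4); vs S: S (payoff 7); vs T: R (payoff 7).
Firm 2's best responses — vs P: R (payoff 6); vs Q: Q (payoff 7); vs R: P (payoff 1); vs S: S (payoff 5).
The only mutual best response is (S, S); neither player gains by switching there.

(S, S)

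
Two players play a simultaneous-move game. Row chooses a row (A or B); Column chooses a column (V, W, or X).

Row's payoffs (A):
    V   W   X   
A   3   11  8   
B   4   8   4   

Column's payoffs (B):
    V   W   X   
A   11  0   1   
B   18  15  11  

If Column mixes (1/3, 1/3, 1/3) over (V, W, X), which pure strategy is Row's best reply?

Compute Row's expected payoff from each pure strategy against the given mix.
A: (1/3)·3 + (1/3)·11 + (1/3)·8 = 22/3
B: (1/3)·4 + (1/3)·8 + (1/3)·4 = 16/3
Highest expected payoff is 22/3, from A.

A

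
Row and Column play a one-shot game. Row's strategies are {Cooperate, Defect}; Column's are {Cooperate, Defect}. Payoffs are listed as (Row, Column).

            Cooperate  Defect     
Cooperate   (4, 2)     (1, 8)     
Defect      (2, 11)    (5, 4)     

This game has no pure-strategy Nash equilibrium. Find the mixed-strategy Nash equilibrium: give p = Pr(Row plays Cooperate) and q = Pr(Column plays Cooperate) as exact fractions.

p = 7/13, q = 2/3

In a mixed NE each player is indifferent between their pure strategies, so the opponent's mix sets the indifference.
Column indifferent between Cooperate and Defect: p·2 + (1−p)·11 = p·8 + (1−p)·4 ⟹ 11 + (-9)p = 4 + 4p ⟹ p = 7/13.
Row indifferent between Cooperate and Defect: q·4 + (1−q)·1 = q·2 + (1−q)·5 ⟹ 1 + 3q = 5 + (-3)q ⟹ q = 2/3.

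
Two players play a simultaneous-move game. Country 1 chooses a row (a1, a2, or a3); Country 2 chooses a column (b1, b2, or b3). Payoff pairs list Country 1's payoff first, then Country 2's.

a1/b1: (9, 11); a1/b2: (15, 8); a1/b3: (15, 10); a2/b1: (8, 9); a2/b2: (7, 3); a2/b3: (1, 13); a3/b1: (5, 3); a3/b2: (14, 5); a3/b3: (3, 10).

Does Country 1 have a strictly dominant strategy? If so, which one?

a1

A strategy is strictly dominant if it gives Country 1 a strictly higher payoff than every other strategy, against every choice by the opponent.
a1 strictly dominates: vs b1: 9 > each of {8, 5}; vs b2: 15 > each of {7, 14}; vs b3: 15 > each of {1, 3}.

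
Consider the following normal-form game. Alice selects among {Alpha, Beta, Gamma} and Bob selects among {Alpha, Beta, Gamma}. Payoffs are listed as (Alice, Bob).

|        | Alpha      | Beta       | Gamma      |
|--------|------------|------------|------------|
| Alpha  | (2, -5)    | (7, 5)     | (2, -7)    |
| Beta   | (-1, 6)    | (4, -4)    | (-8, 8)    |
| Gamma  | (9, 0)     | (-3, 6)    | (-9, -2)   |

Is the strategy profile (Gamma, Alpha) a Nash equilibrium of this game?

No

Holding Bob at Alpha: Alice gets 9 from Gamma, versus 2 from Alpha, -1 from Beta. No profitable deviation for Alice.
Holding Alice at Gamma: Bob gets 0 from Alpha but could get 6 by switching to Beta. Bob has a profitable deviation.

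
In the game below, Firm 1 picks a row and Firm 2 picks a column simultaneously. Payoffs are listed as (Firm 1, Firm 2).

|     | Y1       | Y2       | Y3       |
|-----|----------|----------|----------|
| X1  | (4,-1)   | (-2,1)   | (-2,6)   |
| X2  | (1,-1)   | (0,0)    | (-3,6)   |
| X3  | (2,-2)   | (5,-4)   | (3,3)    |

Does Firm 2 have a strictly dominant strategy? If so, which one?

Check whether one of Firm 2's strategies beats all alternatives regardless of what the opponent does.
Y3 strictly dominates: vs X1: 6 > each of {-1, 1}; vs X2: 6 > each of {-1, 0}; vs X3: 3 > each of {-2, -4}.

Y3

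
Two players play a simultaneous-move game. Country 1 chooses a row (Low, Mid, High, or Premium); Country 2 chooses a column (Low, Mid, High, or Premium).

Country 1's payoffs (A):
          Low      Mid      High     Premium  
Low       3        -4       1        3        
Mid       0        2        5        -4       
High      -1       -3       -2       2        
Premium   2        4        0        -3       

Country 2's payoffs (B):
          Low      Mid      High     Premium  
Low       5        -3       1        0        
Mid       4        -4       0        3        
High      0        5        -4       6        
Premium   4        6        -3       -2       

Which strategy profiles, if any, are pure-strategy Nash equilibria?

(Low, Low) and (Premium, Mid)

Find each player's best response to every opponent strategy; NE are the intersections.
Country 1's best responses — vs Low: Low (payoff 3); vs Mid: Premium (payoff 4); vs High: Mid (payoff 5); vs Premium: Low (payoff 3).
Country 2's best responses — vs Low: Low (payoff 5); vs Mid: Low (payoff 4); vs High: Premium (payoff 6); vs Premium: Mid (payoff 6).
Mutual best responses occur at (Low, Low) and (Premium, Mid); at each, neither player gains by switching.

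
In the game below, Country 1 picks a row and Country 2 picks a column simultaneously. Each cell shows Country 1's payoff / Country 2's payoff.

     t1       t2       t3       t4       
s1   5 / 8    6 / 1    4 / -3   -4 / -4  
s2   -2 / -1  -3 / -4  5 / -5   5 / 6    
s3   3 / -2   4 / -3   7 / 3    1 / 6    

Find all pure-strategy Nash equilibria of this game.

(s1, t1) and (s2, t4)

Find each player's best response to every opponent strategy; NE are the intersections.
Country 1's best responses — vs t1: s1 (payoff 5); vs t2: s1 (payoff 6); vs t3: s3 (payoff 7); vs t4: s2 (payoff 5).
Country 2's best responses — vs s1: t1 (payoff 8); vs s2: t4 (payoff 6); vs s3: t4 (payoff 6).
Mutual best responses occur at (s1, t1) and (s2, t4); at each, neither player gains by switching.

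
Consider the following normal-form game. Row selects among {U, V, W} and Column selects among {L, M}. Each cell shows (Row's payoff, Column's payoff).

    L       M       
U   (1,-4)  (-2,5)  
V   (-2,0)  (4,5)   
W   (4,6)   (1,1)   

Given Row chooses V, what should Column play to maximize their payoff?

With Row fixed at V, Column's payoffs are: L → 0, M → 5.
The maximum is 5, achieved by M.

M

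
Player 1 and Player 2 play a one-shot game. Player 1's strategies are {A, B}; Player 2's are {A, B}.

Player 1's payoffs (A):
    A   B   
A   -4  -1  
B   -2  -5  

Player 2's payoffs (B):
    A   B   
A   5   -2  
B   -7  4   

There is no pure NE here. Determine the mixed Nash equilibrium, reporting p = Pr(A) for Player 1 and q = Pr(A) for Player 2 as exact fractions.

Each player's mixing probability is pinned down by making the *other* player indifferent.
Player 2 indifferent between A and B: p·5 + (1−p)·(-7) = p·(-2) + (1−p)·4 ⟹ (-7) + 12p = 4 + (-6)p ⟹ p = 11/18.
Player 1 indifferent between A and B: q·(-4) + (1−q)·(-1) = q·(-2) + (1−q)·(-5) ⟹ (-1) + (-3)q = (-5) + 3q ⟹ q = 2/3.

p = 11/18, q = 2/3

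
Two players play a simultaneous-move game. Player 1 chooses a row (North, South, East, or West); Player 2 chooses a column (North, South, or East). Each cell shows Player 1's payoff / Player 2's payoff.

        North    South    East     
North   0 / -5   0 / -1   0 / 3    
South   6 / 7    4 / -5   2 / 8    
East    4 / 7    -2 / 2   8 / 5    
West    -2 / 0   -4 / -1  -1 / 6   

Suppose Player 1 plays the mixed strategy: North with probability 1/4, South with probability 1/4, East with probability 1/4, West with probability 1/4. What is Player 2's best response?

East

Compute Player 2's expected payoff from each pure strategy against the given mix.
North: (1/4)·(-5) + (1/4)·7 + (1/4)·7 + (1/4)·0 = 9/4
South: (1/4)·(-1) + (1/4)·(-5) + (1/4)·2 + (1/4)·(-1) = -5/4
East: (1/4)·3 + (1/4)·8 + (1/4)·5 + (1/4)·6 = 11/2
Highest expected payoff is 11/2, from East.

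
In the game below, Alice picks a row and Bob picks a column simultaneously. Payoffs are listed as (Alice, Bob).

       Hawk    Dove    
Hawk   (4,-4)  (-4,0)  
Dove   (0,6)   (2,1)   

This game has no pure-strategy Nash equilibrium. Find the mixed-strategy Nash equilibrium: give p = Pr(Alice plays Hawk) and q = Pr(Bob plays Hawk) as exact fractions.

p = 5/9, q = 3/5

Each player's mixing probability is pinned down by making the *other* player indifferent.
Bob indifferent between Hawk and Dove: p·(-4) + (1−p)·6 = p·0 + (1−p)·1 ⟹ 6 + (-10)p = 1 + (-1)p ⟹ p = 5/9.
Alice indifferent between Hawk and Dove: q·4 + (1−q)·(-4) = q·0 + (1−q)·2 ⟹ (-4) + 8q = 2 + (-2)q ⟹ q = 3/5.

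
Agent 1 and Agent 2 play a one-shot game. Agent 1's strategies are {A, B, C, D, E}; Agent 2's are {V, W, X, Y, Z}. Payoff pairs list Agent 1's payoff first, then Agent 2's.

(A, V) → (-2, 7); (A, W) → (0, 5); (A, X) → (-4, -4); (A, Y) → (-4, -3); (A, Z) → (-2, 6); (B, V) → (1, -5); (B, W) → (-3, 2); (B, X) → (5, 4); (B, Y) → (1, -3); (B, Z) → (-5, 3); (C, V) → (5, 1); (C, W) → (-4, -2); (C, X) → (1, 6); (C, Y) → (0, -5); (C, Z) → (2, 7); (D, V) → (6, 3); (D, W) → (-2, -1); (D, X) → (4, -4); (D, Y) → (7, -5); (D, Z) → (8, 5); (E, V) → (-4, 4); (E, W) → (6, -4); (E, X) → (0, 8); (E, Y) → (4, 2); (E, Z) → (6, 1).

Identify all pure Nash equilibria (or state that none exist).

Find each player's best response to every opponent strategy; NE are the intersections.
Agent 1's best responses — vs V: D (payoff 6); vs W: E (payoff 6); vs X: B (payoff 5); vs Y: D (payoff 7); vs Z: D (payoff 8).
Agent 2's best responses — vs A: V (payoff 7); vs B: X (payoff 4); vs C: Z (payoff 7); vs D: Z (payoff 5); vs E: X (payoff 8).
Mutual best responses occur at (B, X) and (D, Z); at each, neither player gains by switching.

(B, X) and (D, Z)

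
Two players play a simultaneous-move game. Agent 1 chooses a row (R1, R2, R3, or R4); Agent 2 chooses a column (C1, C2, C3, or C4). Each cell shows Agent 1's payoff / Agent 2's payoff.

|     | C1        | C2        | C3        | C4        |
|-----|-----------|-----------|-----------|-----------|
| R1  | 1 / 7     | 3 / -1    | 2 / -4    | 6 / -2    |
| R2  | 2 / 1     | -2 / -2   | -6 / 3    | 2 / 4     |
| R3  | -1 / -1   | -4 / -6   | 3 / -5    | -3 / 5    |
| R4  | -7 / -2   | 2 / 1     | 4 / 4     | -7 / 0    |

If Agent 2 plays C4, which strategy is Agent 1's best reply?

R1

With Agent 2 fixed at C4, Agent 1's payoffs are: R1 → 6, R2 → 2, R3 → -3, R4 → -7.
The maximum is 6, achieved by R1.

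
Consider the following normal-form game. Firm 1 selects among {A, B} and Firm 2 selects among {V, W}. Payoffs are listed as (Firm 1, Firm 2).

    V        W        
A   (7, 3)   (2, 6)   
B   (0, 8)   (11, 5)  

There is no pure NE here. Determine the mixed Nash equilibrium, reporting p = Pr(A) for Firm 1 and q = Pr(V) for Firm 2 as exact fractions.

In a mixed NE each player is indifferent between their pure strategies, so the opponent's mix sets the indifference.
Firm 2 indifferent between V and W: p·3 + (1−p)·8 = p·6 + (1−p)·5 ⟹ 8 + (-5)p = 5 + 1p ⟹ p = 1/2.
Firm 1 indifferent between A and B: q·7 + (1−q)·2 = q·0 + (1−q)·11 ⟹ 2 + 5q = 11 + (-11)q ⟹ q = 9/16.

p = 1/2, q = 9/16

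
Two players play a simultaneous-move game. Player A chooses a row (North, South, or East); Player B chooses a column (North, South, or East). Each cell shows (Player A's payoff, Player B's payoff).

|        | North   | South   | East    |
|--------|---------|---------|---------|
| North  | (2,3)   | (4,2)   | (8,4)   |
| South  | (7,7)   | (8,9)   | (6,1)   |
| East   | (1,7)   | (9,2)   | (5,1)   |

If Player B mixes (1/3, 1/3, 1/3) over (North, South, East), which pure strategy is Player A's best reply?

South

Player A's best reply maximizes expected payoff against the mix.
North: (1/3)·2 + (1/3)·4 + (1/3)·8 = 14/3
South: (1/3)·7 + (1/3)·8 + (1/3)·6 = 7
East: (1/3)·1 + (1/3)·9 + (1/3)·5 = 5
Highest expected payoff is 7, from South.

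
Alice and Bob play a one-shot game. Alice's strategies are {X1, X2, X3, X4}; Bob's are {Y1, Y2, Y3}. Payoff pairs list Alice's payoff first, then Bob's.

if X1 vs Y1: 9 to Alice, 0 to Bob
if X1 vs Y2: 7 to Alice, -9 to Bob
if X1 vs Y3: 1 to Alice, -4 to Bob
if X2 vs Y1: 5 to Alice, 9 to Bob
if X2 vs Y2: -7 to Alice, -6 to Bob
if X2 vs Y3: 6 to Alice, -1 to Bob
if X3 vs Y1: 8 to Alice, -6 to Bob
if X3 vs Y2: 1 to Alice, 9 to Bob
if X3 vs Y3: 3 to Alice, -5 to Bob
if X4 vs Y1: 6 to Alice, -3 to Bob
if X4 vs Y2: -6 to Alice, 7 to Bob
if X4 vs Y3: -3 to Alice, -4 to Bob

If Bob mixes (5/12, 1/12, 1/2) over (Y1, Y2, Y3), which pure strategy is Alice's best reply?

X3

Compute Alice's expected payoff from each pure strategy against the given mix.
X1: (5/12)·9 + (1/12)·7 + (1/2)·1 = 29/6
X2: (5/12)·5 + (1/12)·(-7) + (1/2)·6 = 9/2
X3: (5/12)·8 + (1/12)·1 + (1/2)·3 = 59/12
X4: (5/12)·6 + (1/12)·(-6) + (1/2)·(-3) = 1/2
Highest expected payoff is 59/12, from X3.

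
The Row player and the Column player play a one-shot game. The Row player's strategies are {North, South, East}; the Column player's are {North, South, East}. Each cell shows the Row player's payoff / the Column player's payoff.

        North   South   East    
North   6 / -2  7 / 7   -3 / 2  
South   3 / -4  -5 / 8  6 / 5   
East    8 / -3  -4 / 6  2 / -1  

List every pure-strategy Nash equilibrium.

Check mutual best responses: a cell is a NE iff neither player can gain by unilaterally deviating.
The Row player's best responses — vs North: East (payoff 8); vs South: North (payoff 7); vs East: South (payoff 6).
The Column player's best responses — vs North: South (payoff 7); vs South: South (payoff 8); vs East: South (payoff 6).
The only mutual best response is (North, South); neither player gains by switching there.

(North, South)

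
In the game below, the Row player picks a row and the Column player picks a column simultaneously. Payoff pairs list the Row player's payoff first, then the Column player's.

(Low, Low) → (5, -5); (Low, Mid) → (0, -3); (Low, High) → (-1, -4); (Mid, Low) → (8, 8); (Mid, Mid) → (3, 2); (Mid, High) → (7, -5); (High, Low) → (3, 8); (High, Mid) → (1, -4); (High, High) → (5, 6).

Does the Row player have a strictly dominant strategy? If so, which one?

A strategy is strictly dominant if it gives the Row player a strictly higher payoff than every other strategy, against every choice by the opponent.
Mid strictly dominates: vs Low: 8 > each of {5, 3}; vs Mid: 3 > each of {0, 1}; vs High: 7 > each of {-1, 5}.

Mid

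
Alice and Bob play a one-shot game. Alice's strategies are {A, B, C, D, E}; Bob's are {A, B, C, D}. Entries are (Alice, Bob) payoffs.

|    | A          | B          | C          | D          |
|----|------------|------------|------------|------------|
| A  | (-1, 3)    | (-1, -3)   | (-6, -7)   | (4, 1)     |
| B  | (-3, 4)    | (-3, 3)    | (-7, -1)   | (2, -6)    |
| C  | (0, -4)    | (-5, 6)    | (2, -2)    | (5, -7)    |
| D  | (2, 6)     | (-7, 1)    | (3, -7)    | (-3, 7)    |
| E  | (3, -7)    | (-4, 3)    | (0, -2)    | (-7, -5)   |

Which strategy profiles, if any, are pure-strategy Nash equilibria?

None

Find each player's best response to every opponent strategy; NE are the intersections.
Alice's best responses — vs A: E (payoff 3); vs B: A (payoff -1); vs C: D (payoff 3); vs D: C (payoff 5).
Bob's best responses — vs A: A (payoff 3); vs B: A (payoff 4); vs C: B (payoff 6); vs D: D (payoff 7); vs E: B (payoff 3).
No cell has both players best-responding. For instance, Alice's best reply to C is D, but against D Bob prefers D over C.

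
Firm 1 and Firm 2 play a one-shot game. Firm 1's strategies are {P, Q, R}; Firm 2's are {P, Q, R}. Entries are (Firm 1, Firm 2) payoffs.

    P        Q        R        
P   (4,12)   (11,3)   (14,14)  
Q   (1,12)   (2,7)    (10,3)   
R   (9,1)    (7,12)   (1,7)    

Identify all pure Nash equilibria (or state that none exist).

Find each player's best response to every opponent strategy; NE are the intersections.
Firm 1's best responses — vs P: R (payoff 9); vs Q: P (payoff 11); vs R: P (payoff 14).
Firm 2's best responses — vs P: R (payoff 14); vs Q: P (payoff 12); vs R: Q (payoff 12).
The only mutual best response is (P, R); neither player gains by switching there.

(P, R)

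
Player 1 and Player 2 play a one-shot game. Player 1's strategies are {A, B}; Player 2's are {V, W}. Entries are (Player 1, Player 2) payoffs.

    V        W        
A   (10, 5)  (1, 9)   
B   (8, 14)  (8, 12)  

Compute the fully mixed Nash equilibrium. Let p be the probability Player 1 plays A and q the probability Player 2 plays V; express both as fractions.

p = 1/3, q = 7/9

In a mixed NE each player is indifferent between their pure strategies, so the opponent's mix sets the indifference.
Player 2 indifferent between V and W: p·5 + (1−p)·14 = p·9 + (1−p)·12 ⟹ 14 + (-9)p = 12 + (-3)p ⟹ p = 1/3.
Player 1 indifferent between A and B: q·10 + (1−q)·1 = q·8 + (1−q)·8 ⟹ 1 + 9q = 8 + 0q ⟹ q = 7/9.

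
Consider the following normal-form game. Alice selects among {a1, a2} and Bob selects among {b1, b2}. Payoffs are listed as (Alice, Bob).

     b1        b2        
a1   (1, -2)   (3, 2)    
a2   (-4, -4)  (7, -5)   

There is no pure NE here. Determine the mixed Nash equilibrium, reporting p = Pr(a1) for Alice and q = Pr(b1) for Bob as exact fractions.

p = 1/5, q = 4/9

Each player's mixing probability is pinned down by making the *other* player indifferent.
Bob indifferent between b1 and b2: p·(-2) + (1−p)·(-4) = p·2 + (1−p)·(-5) ⟹ (-4) + 2p = (-5) + 7p ⟹ p = 1/5.
Alice indifferent between a1 and a2: q·1 + (1−q)·3 = q·(-4) + (1−q)·7 ⟹ 3 + (-2)q = 7 + (-11)q ⟹ q = 4/9.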